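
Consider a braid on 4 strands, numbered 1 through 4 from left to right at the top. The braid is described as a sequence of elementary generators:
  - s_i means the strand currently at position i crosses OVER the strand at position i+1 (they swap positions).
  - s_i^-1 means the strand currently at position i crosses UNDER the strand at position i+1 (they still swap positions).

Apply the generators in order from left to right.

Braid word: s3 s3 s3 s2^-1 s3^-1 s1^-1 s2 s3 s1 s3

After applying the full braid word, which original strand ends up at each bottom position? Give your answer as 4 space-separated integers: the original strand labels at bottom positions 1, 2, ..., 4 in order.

Gen 1 (s3): strand 3 crosses over strand 4. Perm now: [1 2 4 3]
Gen 2 (s3): strand 4 crosses over strand 3. Perm now: [1 2 3 4]
Gen 3 (s3): strand 3 crosses over strand 4. Perm now: [1 2 4 3]
Gen 4 (s2^-1): strand 2 crosses under strand 4. Perm now: [1 4 2 3]
Gen 5 (s3^-1): strand 2 crosses under strand 3. Perm now: [1 4 3 2]
Gen 6 (s1^-1): strand 1 crosses under strand 4. Perm now: [4 1 3 2]
Gen 7 (s2): strand 1 crosses over strand 3. Perm now: [4 3 1 2]
Gen 8 (s3): strand 1 crosses over strand 2. Perm now: [4 3 2 1]
Gen 9 (s1): strand 4 crosses over strand 3. Perm now: [3 4 2 1]
Gen 10 (s3): strand 2 crosses over strand 1. Perm now: [3 4 1 2]

Answer: 3 4 1 2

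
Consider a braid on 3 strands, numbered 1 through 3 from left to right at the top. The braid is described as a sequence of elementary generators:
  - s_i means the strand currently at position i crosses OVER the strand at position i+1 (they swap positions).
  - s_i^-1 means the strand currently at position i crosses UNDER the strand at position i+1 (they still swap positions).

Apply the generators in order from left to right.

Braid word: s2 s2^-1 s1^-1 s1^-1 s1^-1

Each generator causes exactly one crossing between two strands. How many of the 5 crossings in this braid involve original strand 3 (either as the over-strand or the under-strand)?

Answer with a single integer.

Gen 1: crossing 2x3. Involves strand 3? yes. Count so far: 1
Gen 2: crossing 3x2. Involves strand 3? yes. Count so far: 2
Gen 3: crossing 1x2. Involves strand 3? no. Count so far: 2
Gen 4: crossing 2x1. Involves strand 3? no. Count so far: 2
Gen 5: crossing 1x2. Involves strand 3? no. Count so far: 2

Answer: 2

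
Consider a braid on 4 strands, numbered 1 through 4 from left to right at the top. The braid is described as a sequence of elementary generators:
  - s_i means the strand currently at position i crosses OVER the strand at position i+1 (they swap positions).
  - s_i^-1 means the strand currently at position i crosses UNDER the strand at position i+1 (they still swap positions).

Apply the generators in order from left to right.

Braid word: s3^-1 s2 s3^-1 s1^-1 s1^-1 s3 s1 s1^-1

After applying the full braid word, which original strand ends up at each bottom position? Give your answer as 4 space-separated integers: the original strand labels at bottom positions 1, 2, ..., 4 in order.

Gen 1 (s3^-1): strand 3 crosses under strand 4. Perm now: [1 2 4 3]
Gen 2 (s2): strand 2 crosses over strand 4. Perm now: [1 4 2 3]
Gen 3 (s3^-1): strand 2 crosses under strand 3. Perm now: [1 4 3 2]
Gen 4 (s1^-1): strand 1 crosses under strand 4. Perm now: [4 1 3 2]
Gen 5 (s1^-1): strand 4 crosses under strand 1. Perm now: [1 4 3 2]
Gen 6 (s3): strand 3 crosses over strand 2. Perm now: [1 4 2 3]
Gen 7 (s1): strand 1 crosses over strand 4. Perm now: [4 1 2 3]
Gen 8 (s1^-1): strand 4 crosses under strand 1. Perm now: [1 4 2 3]

Answer: 1 4 2 3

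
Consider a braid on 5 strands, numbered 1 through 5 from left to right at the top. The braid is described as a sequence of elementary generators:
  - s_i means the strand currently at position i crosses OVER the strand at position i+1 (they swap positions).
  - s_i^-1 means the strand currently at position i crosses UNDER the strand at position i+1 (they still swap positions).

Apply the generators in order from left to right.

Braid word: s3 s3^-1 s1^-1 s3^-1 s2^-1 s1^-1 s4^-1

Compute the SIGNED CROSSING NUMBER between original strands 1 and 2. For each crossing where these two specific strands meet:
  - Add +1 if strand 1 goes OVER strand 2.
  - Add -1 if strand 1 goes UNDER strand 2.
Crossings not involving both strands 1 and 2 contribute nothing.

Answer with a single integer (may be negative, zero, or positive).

Answer: -1

Derivation:
Gen 1: crossing 3x4. Both 1&2? no. Sum: 0
Gen 2: crossing 4x3. Both 1&2? no. Sum: 0
Gen 3: 1 under 2. Both 1&2? yes. Contrib: -1. Sum: -1
Gen 4: crossing 3x4. Both 1&2? no. Sum: -1
Gen 5: crossing 1x4. Both 1&2? no. Sum: -1
Gen 6: crossing 2x4. Both 1&2? no. Sum: -1
Gen 7: crossing 3x5. Both 1&2? no. Sum: -1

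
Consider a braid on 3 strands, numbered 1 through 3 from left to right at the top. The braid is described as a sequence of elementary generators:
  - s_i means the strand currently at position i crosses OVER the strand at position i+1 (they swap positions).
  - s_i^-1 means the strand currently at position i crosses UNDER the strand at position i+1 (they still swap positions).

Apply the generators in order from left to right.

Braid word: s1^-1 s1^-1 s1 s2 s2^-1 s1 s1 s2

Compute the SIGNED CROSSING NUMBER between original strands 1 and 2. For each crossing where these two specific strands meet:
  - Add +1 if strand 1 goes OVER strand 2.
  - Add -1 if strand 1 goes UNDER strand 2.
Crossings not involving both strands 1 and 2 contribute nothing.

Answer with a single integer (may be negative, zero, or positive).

Answer: 1

Derivation:
Gen 1: 1 under 2. Both 1&2? yes. Contrib: -1. Sum: -1
Gen 2: 2 under 1. Both 1&2? yes. Contrib: +1. Sum: 0
Gen 3: 1 over 2. Both 1&2? yes. Contrib: +1. Sum: 1
Gen 4: crossing 1x3. Both 1&2? no. Sum: 1
Gen 5: crossing 3x1. Both 1&2? no. Sum: 1
Gen 6: 2 over 1. Both 1&2? yes. Contrib: -1. Sum: 0
Gen 7: 1 over 2. Both 1&2? yes. Contrib: +1. Sum: 1
Gen 8: crossing 1x3. Both 1&2? no. Sum: 1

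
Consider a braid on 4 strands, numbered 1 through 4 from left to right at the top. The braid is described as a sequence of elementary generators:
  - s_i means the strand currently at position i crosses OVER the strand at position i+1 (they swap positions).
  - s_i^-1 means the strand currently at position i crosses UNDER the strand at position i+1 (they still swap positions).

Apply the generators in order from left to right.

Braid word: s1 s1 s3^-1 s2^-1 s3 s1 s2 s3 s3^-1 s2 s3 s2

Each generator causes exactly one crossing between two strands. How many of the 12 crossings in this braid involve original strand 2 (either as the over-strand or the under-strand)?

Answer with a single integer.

Gen 1: crossing 1x2. Involves strand 2? yes. Count so far: 1
Gen 2: crossing 2x1. Involves strand 2? yes. Count so far: 2
Gen 3: crossing 3x4. Involves strand 2? no. Count so far: 2
Gen 4: crossing 2x4. Involves strand 2? yes. Count so far: 3
Gen 5: crossing 2x3. Involves strand 2? yes. Count so far: 4
Gen 6: crossing 1x4. Involves strand 2? no. Count so far: 4
Gen 7: crossing 1x3. Involves strand 2? no. Count so far: 4
Gen 8: crossing 1x2. Involves strand 2? yes. Count so far: 5
Gen 9: crossing 2x1. Involves strand 2? yes. Count so far: 6
Gen 10: crossing 3x1. Involves strand 2? no. Count so far: 6
Gen 11: crossing 3x2. Involves strand 2? yes. Count so far: 7
Gen 12: crossing 1x2. Involves strand 2? yes. Count so far: 8

Answer: 8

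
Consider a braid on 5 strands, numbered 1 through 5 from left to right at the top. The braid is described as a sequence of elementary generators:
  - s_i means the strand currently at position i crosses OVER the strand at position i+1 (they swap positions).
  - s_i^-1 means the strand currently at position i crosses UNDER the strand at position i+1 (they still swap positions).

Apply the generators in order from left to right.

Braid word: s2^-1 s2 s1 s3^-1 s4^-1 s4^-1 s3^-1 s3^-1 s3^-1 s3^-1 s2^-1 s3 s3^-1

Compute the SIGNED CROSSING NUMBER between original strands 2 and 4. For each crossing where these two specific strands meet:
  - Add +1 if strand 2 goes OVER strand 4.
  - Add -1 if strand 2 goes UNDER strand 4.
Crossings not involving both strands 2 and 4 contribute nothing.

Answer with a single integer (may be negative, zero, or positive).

Gen 1: crossing 2x3. Both 2&4? no. Sum: 0
Gen 2: crossing 3x2. Both 2&4? no. Sum: 0
Gen 3: crossing 1x2. Both 2&4? no. Sum: 0
Gen 4: crossing 3x4. Both 2&4? no. Sum: 0
Gen 5: crossing 3x5. Both 2&4? no. Sum: 0
Gen 6: crossing 5x3. Both 2&4? no. Sum: 0
Gen 7: crossing 4x3. Both 2&4? no. Sum: 0
Gen 8: crossing 3x4. Both 2&4? no. Sum: 0
Gen 9: crossing 4x3. Both 2&4? no. Sum: 0
Gen 10: crossing 3x4. Both 2&4? no. Sum: 0
Gen 11: crossing 1x4. Both 2&4? no. Sum: 0
Gen 12: crossing 1x3. Both 2&4? no. Sum: 0
Gen 13: crossing 3x1. Both 2&4? no. Sum: 0

Answer: 0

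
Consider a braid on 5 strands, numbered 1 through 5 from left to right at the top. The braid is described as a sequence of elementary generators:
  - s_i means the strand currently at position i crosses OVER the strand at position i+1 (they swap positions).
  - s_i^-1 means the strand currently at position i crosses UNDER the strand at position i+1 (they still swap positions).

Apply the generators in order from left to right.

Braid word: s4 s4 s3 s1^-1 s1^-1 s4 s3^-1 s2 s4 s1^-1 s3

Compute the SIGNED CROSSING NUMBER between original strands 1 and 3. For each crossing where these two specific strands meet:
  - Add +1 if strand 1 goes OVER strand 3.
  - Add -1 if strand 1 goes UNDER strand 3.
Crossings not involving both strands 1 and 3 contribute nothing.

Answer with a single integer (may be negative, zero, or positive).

Answer: 0

Derivation:
Gen 1: crossing 4x5. Both 1&3? no. Sum: 0
Gen 2: crossing 5x4. Both 1&3? no. Sum: 0
Gen 3: crossing 3x4. Both 1&3? no. Sum: 0
Gen 4: crossing 1x2. Both 1&3? no. Sum: 0
Gen 5: crossing 2x1. Both 1&3? no. Sum: 0
Gen 6: crossing 3x5. Both 1&3? no. Sum: 0
Gen 7: crossing 4x5. Both 1&3? no. Sum: 0
Gen 8: crossing 2x5. Both 1&3? no. Sum: 0
Gen 9: crossing 4x3. Both 1&3? no. Sum: 0
Gen 10: crossing 1x5. Both 1&3? no. Sum: 0
Gen 11: crossing 2x3. Both 1&3? no. Sum: 0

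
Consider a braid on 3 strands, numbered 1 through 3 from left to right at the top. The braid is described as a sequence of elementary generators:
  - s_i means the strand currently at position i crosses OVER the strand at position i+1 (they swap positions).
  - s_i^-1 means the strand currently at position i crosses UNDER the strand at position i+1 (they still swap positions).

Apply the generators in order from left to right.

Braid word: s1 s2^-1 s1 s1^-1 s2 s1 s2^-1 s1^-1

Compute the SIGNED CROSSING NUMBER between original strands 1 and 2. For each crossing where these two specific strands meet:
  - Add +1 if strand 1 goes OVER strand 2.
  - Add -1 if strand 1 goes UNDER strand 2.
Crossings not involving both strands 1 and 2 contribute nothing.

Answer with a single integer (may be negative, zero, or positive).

Gen 1: 1 over 2. Both 1&2? yes. Contrib: +1. Sum: 1
Gen 2: crossing 1x3. Both 1&2? no. Sum: 1
Gen 3: crossing 2x3. Both 1&2? no. Sum: 1
Gen 4: crossing 3x2. Both 1&2? no. Sum: 1
Gen 5: crossing 3x1. Both 1&2? no. Sum: 1
Gen 6: 2 over 1. Both 1&2? yes. Contrib: -1. Sum: 0
Gen 7: crossing 2x3. Both 1&2? no. Sum: 0
Gen 8: crossing 1x3. Both 1&2? no. Sum: 0

Answer: 0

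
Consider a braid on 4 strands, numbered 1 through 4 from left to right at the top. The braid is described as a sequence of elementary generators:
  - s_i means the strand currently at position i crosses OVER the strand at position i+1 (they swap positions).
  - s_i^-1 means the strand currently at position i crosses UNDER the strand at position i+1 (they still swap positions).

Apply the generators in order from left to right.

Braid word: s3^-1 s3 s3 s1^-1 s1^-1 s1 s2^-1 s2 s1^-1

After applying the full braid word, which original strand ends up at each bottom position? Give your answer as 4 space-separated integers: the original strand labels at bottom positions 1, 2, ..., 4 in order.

Gen 1 (s3^-1): strand 3 crosses under strand 4. Perm now: [1 2 4 3]
Gen 2 (s3): strand 4 crosses over strand 3. Perm now: [1 2 3 4]
Gen 3 (s3): strand 3 crosses over strand 4. Perm now: [1 2 4 3]
Gen 4 (s1^-1): strand 1 crosses under strand 2. Perm now: [2 1 4 3]
Gen 5 (s1^-1): strand 2 crosses under strand 1. Perm now: [1 2 4 3]
Gen 6 (s1): strand 1 crosses over strand 2. Perm now: [2 1 4 3]
Gen 7 (s2^-1): strand 1 crosses under strand 4. Perm now: [2 4 1 3]
Gen 8 (s2): strand 4 crosses over strand 1. Perm now: [2 1 4 3]
Gen 9 (s1^-1): strand 2 crosses under strand 1. Perm now: [1 2 4 3]

Answer: 1 2 4 3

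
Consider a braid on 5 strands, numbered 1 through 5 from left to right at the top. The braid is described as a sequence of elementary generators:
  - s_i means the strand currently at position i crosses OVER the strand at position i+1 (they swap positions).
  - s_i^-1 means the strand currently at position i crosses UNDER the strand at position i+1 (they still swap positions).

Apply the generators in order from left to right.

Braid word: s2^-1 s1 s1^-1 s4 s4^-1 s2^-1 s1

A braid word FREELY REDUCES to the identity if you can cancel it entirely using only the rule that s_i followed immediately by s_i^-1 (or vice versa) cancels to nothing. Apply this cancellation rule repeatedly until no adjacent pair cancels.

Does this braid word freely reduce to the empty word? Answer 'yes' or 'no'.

Answer: no

Derivation:
Gen 1 (s2^-1): push. Stack: [s2^-1]
Gen 2 (s1): push. Stack: [s2^-1 s1]
Gen 3 (s1^-1): cancels prior s1. Stack: [s2^-1]
Gen 4 (s4): push. Stack: [s2^-1 s4]
Gen 5 (s4^-1): cancels prior s4. Stack: [s2^-1]
Gen 6 (s2^-1): push. Stack: [s2^-1 s2^-1]
Gen 7 (s1): push. Stack: [s2^-1 s2^-1 s1]
Reduced word: s2^-1 s2^-1 s1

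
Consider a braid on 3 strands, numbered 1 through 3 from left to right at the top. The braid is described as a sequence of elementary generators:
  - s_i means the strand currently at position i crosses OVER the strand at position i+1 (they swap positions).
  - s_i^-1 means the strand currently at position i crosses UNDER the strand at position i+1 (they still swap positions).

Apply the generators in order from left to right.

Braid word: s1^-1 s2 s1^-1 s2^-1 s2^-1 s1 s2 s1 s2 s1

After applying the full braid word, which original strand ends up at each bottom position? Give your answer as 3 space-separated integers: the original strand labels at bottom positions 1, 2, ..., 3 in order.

Gen 1 (s1^-1): strand 1 crosses under strand 2. Perm now: [2 1 3]
Gen 2 (s2): strand 1 crosses over strand 3. Perm now: [2 3 1]
Gen 3 (s1^-1): strand 2 crosses under strand 3. Perm now: [3 2 1]
Gen 4 (s2^-1): strand 2 crosses under strand 1. Perm now: [3 1 2]
Gen 5 (s2^-1): strand 1 crosses under strand 2. Perm now: [3 2 1]
Gen 6 (s1): strand 3 crosses over strand 2. Perm now: [2 3 1]
Gen 7 (s2): strand 3 crosses over strand 1. Perm now: [2 1 3]
Gen 8 (s1): strand 2 crosses over strand 1. Perm now: [1 2 3]
Gen 9 (s2): strand 2 crosses over strand 3. Perm now: [1 3 2]
Gen 10 (s1): strand 1 crosses over strand 3. Perm now: [3 1 2]

Answer: 3 1 2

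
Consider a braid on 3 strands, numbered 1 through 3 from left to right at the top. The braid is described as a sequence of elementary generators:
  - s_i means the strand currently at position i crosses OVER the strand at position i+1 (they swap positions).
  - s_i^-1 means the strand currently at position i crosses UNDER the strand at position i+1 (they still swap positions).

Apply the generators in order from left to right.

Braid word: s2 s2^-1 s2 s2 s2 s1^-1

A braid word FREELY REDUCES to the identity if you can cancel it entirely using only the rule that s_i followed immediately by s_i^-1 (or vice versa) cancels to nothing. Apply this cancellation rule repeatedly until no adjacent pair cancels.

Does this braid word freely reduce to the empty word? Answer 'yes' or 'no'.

Gen 1 (s2): push. Stack: [s2]
Gen 2 (s2^-1): cancels prior s2. Stack: []
Gen 3 (s2): push. Stack: [s2]
Gen 4 (s2): push. Stack: [s2 s2]
Gen 5 (s2): push. Stack: [s2 s2 s2]
Gen 6 (s1^-1): push. Stack: [s2 s2 s2 s1^-1]
Reduced word: s2 s2 s2 s1^-1

Answer: no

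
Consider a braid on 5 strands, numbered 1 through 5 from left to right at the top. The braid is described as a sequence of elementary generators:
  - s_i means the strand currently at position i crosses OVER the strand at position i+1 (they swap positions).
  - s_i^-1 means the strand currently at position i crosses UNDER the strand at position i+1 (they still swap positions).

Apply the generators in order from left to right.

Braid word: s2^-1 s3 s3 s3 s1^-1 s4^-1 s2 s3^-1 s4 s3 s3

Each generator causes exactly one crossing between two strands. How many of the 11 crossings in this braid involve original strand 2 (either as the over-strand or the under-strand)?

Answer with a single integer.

Gen 1: crossing 2x3. Involves strand 2? yes. Count so far: 1
Gen 2: crossing 2x4. Involves strand 2? yes. Count so far: 2
Gen 3: crossing 4x2. Involves strand 2? yes. Count so far: 3
Gen 4: crossing 2x4. Involves strand 2? yes. Count so far: 4
Gen 5: crossing 1x3. Involves strand 2? no. Count so far: 4
Gen 6: crossing 2x5. Involves strand 2? yes. Count so far: 5
Gen 7: crossing 1x4. Involves strand 2? no. Count so far: 5
Gen 8: crossing 1x5. Involves strand 2? no. Count so far: 5
Gen 9: crossing 1x2. Involves strand 2? yes. Count so far: 6
Gen 10: crossing 5x2. Involves strand 2? yes. Count so far: 7
Gen 11: crossing 2x5. Involves strand 2? yes. Count so far: 8

Answer: 8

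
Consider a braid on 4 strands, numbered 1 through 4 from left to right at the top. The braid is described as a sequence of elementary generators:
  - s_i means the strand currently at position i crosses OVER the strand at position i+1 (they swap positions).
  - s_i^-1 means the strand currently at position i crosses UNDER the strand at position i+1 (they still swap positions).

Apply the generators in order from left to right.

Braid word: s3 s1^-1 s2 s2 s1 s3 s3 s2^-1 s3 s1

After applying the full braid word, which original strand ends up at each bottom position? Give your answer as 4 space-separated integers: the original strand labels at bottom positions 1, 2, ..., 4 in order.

Gen 1 (s3): strand 3 crosses over strand 4. Perm now: [1 2 4 3]
Gen 2 (s1^-1): strand 1 crosses under strand 2. Perm now: [2 1 4 3]
Gen 3 (s2): strand 1 crosses over strand 4. Perm now: [2 4 1 3]
Gen 4 (s2): strand 4 crosses over strand 1. Perm now: [2 1 4 3]
Gen 5 (s1): strand 2 crosses over strand 1. Perm now: [1 2 4 3]
Gen 6 (s3): strand 4 crosses over strand 3. Perm now: [1 2 3 4]
Gen 7 (s3): strand 3 crosses over strand 4. Perm now: [1 2 4 3]
Gen 8 (s2^-1): strand 2 crosses under strand 4. Perm now: [1 4 2 3]
Gen 9 (s3): strand 2 crosses over strand 3. Perm now: [1 4 3 2]
Gen 10 (s1): strand 1 crosses over strand 4. Perm now: [4 1 3 2]

Answer: 4 1 3 2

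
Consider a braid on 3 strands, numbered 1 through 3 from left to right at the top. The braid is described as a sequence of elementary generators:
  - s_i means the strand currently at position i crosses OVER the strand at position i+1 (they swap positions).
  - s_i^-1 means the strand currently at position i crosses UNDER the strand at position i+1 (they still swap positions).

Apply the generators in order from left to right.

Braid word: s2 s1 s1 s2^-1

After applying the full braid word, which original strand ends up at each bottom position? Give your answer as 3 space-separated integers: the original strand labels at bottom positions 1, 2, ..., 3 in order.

Answer: 1 2 3

Derivation:
Gen 1 (s2): strand 2 crosses over strand 3. Perm now: [1 3 2]
Gen 2 (s1): strand 1 crosses over strand 3. Perm now: [3 1 2]
Gen 3 (s1): strand 3 crosses over strand 1. Perm now: [1 3 2]
Gen 4 (s2^-1): strand 3 crosses under strand 2. Perm now: [1 2 3]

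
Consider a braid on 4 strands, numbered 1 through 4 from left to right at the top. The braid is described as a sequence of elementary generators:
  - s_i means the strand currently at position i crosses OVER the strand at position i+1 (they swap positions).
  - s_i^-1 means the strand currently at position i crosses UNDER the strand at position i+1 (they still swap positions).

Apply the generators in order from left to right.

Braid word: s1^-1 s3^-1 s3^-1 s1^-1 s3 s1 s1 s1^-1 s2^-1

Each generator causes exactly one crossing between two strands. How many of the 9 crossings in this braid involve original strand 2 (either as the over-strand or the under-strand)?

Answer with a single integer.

Gen 1: crossing 1x2. Involves strand 2? yes. Count so far: 1
Gen 2: crossing 3x4. Involves strand 2? no. Count so far: 1
Gen 3: crossing 4x3. Involves strand 2? no. Count so far: 1
Gen 4: crossing 2x1. Involves strand 2? yes. Count so far: 2
Gen 5: crossing 3x4. Involves strand 2? no. Count so far: 2
Gen 6: crossing 1x2. Involves strand 2? yes. Count so far: 3
Gen 7: crossing 2x1. Involves strand 2? yes. Count so far: 4
Gen 8: crossing 1x2. Involves strand 2? yes. Count so far: 5
Gen 9: crossing 1x4. Involves strand 2? no. Count so far: 5

Answer: 5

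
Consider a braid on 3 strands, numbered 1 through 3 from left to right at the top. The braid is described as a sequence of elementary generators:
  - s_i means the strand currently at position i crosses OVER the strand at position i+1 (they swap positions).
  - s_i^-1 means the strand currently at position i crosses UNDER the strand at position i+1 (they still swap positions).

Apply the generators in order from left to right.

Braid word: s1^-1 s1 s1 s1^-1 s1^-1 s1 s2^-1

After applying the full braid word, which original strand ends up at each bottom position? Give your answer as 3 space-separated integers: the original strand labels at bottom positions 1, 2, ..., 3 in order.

Gen 1 (s1^-1): strand 1 crosses under strand 2. Perm now: [2 1 3]
Gen 2 (s1): strand 2 crosses over strand 1. Perm now: [1 2 3]
Gen 3 (s1): strand 1 crosses over strand 2. Perm now: [2 1 3]
Gen 4 (s1^-1): strand 2 crosses under strand 1. Perm now: [1 2 3]
Gen 5 (s1^-1): strand 1 crosses under strand 2. Perm now: [2 1 3]
Gen 6 (s1): strand 2 crosses over strand 1. Perm now: [1 2 3]
Gen 7 (s2^-1): strand 2 crosses under strand 3. Perm now: [1 3 2]

Answer: 1 3 2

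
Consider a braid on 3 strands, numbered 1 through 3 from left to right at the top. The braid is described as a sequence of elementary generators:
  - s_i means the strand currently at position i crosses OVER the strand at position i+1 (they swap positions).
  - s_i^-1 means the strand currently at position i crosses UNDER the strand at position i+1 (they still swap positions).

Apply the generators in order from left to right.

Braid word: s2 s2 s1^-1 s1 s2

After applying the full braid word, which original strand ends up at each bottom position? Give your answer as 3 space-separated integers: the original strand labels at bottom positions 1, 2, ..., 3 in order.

Gen 1 (s2): strand 2 crosses over strand 3. Perm now: [1 3 2]
Gen 2 (s2): strand 3 crosses over strand 2. Perm now: [1 2 3]
Gen 3 (s1^-1): strand 1 crosses under strand 2. Perm now: [2 1 3]
Gen 4 (s1): strand 2 crosses over strand 1. Perm now: [1 2 3]
Gen 5 (s2): strand 2 crosses over strand 3. Perm now: [1 3 2]

Answer: 1 3 2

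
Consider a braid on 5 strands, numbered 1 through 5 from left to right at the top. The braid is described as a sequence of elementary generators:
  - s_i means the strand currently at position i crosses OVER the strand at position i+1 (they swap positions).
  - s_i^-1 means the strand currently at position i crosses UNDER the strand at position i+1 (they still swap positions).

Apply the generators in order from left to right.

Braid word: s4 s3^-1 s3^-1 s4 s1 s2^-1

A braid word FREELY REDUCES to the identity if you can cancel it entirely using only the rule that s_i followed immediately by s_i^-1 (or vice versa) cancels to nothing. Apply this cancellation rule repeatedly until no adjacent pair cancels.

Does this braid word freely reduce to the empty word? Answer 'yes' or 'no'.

Answer: no

Derivation:
Gen 1 (s4): push. Stack: [s4]
Gen 2 (s3^-1): push. Stack: [s4 s3^-1]
Gen 3 (s3^-1): push. Stack: [s4 s3^-1 s3^-1]
Gen 4 (s4): push. Stack: [s4 s3^-1 s3^-1 s4]
Gen 5 (s1): push. Stack: [s4 s3^-1 s3^-1 s4 s1]
Gen 6 (s2^-1): push. Stack: [s4 s3^-1 s3^-1 s4 s1 s2^-1]
Reduced word: s4 s3^-1 s3^-1 s4 s1 s2^-1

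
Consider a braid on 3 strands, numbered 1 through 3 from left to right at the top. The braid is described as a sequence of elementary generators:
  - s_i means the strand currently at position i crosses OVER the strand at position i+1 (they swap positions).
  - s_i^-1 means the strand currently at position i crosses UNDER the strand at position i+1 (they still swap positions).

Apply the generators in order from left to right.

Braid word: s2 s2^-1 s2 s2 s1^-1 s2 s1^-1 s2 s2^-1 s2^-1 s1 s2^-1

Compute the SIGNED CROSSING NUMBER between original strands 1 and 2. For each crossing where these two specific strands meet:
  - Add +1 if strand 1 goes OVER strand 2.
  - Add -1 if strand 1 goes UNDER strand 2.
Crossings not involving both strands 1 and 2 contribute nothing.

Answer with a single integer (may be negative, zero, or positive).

Answer: -2

Derivation:
Gen 1: crossing 2x3. Both 1&2? no. Sum: 0
Gen 2: crossing 3x2. Both 1&2? no. Sum: 0
Gen 3: crossing 2x3. Both 1&2? no. Sum: 0
Gen 4: crossing 3x2. Both 1&2? no. Sum: 0
Gen 5: 1 under 2. Both 1&2? yes. Contrib: -1. Sum: -1
Gen 6: crossing 1x3. Both 1&2? no. Sum: -1
Gen 7: crossing 2x3. Both 1&2? no. Sum: -1
Gen 8: 2 over 1. Both 1&2? yes. Contrib: -1. Sum: -2
Gen 9: 1 under 2. Both 1&2? yes. Contrib: -1. Sum: -3
Gen 10: 2 under 1. Both 1&2? yes. Contrib: +1. Sum: -2
Gen 11: crossing 3x1. Both 1&2? no. Sum: -2
Gen 12: crossing 3x2. Both 1&2? no. Sum: -2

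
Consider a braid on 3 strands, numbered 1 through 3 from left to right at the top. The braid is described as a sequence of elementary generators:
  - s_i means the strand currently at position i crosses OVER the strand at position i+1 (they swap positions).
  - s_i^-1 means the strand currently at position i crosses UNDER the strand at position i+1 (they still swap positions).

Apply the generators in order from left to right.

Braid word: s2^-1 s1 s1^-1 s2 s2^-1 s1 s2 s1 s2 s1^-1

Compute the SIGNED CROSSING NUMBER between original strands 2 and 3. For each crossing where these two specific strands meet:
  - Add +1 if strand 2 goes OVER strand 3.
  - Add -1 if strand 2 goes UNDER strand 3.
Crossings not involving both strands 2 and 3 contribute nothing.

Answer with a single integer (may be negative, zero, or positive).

Answer: -4

Derivation:
Gen 1: 2 under 3. Both 2&3? yes. Contrib: -1. Sum: -1
Gen 2: crossing 1x3. Both 2&3? no. Sum: -1
Gen 3: crossing 3x1. Both 2&3? no. Sum: -1
Gen 4: 3 over 2. Both 2&3? yes. Contrib: -1. Sum: -2
Gen 5: 2 under 3. Both 2&3? yes. Contrib: -1. Sum: -3
Gen 6: crossing 1x3. Both 2&3? no. Sum: -3
Gen 7: crossing 1x2. Both 2&3? no. Sum: -3
Gen 8: 3 over 2. Both 2&3? yes. Contrib: -1. Sum: -4
Gen 9: crossing 3x1. Both 2&3? no. Sum: -4
Gen 10: crossing 2x1. Both 2&3? no. Sum: -4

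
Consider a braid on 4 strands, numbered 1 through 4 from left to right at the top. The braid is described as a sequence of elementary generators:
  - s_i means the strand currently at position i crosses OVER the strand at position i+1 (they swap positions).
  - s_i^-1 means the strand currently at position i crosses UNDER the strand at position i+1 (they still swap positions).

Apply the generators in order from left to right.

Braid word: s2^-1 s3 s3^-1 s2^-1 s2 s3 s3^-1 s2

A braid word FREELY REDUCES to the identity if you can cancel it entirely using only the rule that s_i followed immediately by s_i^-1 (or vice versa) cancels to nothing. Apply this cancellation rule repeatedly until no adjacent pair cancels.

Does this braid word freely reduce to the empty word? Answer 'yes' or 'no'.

Answer: yes

Derivation:
Gen 1 (s2^-1): push. Stack: [s2^-1]
Gen 2 (s3): push. Stack: [s2^-1 s3]
Gen 3 (s3^-1): cancels prior s3. Stack: [s2^-1]
Gen 4 (s2^-1): push. Stack: [s2^-1 s2^-1]
Gen 5 (s2): cancels prior s2^-1. Stack: [s2^-1]
Gen 6 (s3): push. Stack: [s2^-1 s3]
Gen 7 (s3^-1): cancels prior s3. Stack: [s2^-1]
Gen 8 (s2): cancels prior s2^-1. Stack: []
Reduced word: (empty)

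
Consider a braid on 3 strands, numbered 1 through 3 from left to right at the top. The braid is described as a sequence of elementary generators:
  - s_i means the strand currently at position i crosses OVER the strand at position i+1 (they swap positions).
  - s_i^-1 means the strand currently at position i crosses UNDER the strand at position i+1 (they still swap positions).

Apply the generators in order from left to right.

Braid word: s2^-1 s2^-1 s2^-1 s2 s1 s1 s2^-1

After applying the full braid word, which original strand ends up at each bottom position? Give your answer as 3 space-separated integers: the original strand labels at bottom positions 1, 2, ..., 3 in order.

Answer: 1 3 2

Derivation:
Gen 1 (s2^-1): strand 2 crosses under strand 3. Perm now: [1 3 2]
Gen 2 (s2^-1): strand 3 crosses under strand 2. Perm now: [1 2 3]
Gen 3 (s2^-1): strand 2 crosses under strand 3. Perm now: [1 3 2]
Gen 4 (s2): strand 3 crosses over strand 2. Perm now: [1 2 3]
Gen 5 (s1): strand 1 crosses over strand 2. Perm now: [2 1 3]
Gen 6 (s1): strand 2 crosses over strand 1. Perm now: [1 2 3]
Gen 7 (s2^-1): strand 2 crosses under strand 3. Perm now: [1 3 2]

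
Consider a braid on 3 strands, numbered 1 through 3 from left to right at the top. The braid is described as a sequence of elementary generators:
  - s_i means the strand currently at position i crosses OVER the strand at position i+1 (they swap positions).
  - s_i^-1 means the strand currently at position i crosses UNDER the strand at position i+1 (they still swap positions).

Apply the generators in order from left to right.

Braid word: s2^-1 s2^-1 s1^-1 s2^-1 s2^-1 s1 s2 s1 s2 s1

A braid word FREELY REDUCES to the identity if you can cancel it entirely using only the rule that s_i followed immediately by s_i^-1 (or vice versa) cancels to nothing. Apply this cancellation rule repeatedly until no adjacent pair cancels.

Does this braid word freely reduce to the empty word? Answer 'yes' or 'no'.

Gen 1 (s2^-1): push. Stack: [s2^-1]
Gen 2 (s2^-1): push. Stack: [s2^-1 s2^-1]
Gen 3 (s1^-1): push. Stack: [s2^-1 s2^-1 s1^-1]
Gen 4 (s2^-1): push. Stack: [s2^-1 s2^-1 s1^-1 s2^-1]
Gen 5 (s2^-1): push. Stack: [s2^-1 s2^-1 s1^-1 s2^-1 s2^-1]
Gen 6 (s1): push. Stack: [s2^-1 s2^-1 s1^-1 s2^-1 s2^-1 s1]
Gen 7 (s2): push. Stack: [s2^-1 s2^-1 s1^-1 s2^-1 s2^-1 s1 s2]
Gen 8 (s1): push. Stack: [s2^-1 s2^-1 s1^-1 s2^-1 s2^-1 s1 s2 s1]
Gen 9 (s2): push. Stack: [s2^-1 s2^-1 s1^-1 s2^-1 s2^-1 s1 s2 s1 s2]
Gen 10 (s1): push. Stack: [s2^-1 s2^-1 s1^-1 s2^-1 s2^-1 s1 s2 s1 s2 s1]
Reduced word: s2^-1 s2^-1 s1^-1 s2^-1 s2^-1 s1 s2 s1 s2 s1

Answer: no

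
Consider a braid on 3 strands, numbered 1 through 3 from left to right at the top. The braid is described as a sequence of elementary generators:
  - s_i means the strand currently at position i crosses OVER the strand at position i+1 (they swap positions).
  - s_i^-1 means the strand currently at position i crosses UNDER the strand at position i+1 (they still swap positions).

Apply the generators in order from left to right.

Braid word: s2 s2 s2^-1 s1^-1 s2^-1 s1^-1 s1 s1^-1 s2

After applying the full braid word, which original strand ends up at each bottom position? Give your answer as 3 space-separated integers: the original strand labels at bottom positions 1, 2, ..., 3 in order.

Gen 1 (s2): strand 2 crosses over strand 3. Perm now: [1 3 2]
Gen 2 (s2): strand 3 crosses over strand 2. Perm now: [1 2 3]
Gen 3 (s2^-1): strand 2 crosses under strand 3. Perm now: [1 3 2]
Gen 4 (s1^-1): strand 1 crosses under strand 3. Perm now: [3 1 2]
Gen 5 (s2^-1): strand 1 crosses under strand 2. Perm now: [3 2 1]
Gen 6 (s1^-1): strand 3 crosses under strand 2. Perm now: [2 3 1]
Gen 7 (s1): strand 2 crosses over strand 3. Perm now: [3 2 1]
Gen 8 (s1^-1): strand 3 crosses under strand 2. Perm now: [2 3 1]
Gen 9 (s2): strand 3 crosses over strand 1. Perm now: [2 1 3]

Answer: 2 1 3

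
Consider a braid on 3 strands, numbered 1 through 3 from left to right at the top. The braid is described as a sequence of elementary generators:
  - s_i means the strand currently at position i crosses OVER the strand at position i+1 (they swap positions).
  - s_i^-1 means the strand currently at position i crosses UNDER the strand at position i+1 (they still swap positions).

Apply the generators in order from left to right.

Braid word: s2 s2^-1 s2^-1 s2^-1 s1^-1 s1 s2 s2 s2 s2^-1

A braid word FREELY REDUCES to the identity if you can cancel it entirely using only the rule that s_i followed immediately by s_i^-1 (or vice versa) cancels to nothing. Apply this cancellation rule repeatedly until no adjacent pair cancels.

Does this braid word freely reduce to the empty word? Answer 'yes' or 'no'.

Gen 1 (s2): push. Stack: [s2]
Gen 2 (s2^-1): cancels prior s2. Stack: []
Gen 3 (s2^-1): push. Stack: [s2^-1]
Gen 4 (s2^-1): push. Stack: [s2^-1 s2^-1]
Gen 5 (s1^-1): push. Stack: [s2^-1 s2^-1 s1^-1]
Gen 6 (s1): cancels prior s1^-1. Stack: [s2^-1 s2^-1]
Gen 7 (s2): cancels prior s2^-1. Stack: [s2^-1]
Gen 8 (s2): cancels prior s2^-1. Stack: []
Gen 9 (s2): push. Stack: [s2]
Gen 10 (s2^-1): cancels prior s2. Stack: []
Reduced word: (empty)

Answer: yes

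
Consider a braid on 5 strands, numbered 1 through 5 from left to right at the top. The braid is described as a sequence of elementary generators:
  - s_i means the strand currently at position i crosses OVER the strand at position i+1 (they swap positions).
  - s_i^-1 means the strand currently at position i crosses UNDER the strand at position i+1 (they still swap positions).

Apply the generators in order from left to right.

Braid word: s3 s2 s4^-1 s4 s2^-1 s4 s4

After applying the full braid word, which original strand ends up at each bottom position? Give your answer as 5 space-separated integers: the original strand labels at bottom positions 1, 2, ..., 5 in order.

Answer: 1 2 4 3 5

Derivation:
Gen 1 (s3): strand 3 crosses over strand 4. Perm now: [1 2 4 3 5]
Gen 2 (s2): strand 2 crosses over strand 4. Perm now: [1 4 2 3 5]
Gen 3 (s4^-1): strand 3 crosses under strand 5. Perm now: [1 4 2 5 3]
Gen 4 (s4): strand 5 crosses over strand 3. Perm now: [1 4 2 3 5]
Gen 5 (s2^-1): strand 4 crosses under strand 2. Perm now: [1 2 4 3 5]
Gen 6 (s4): strand 3 crosses over strand 5. Perm now: [1 2 4 5 3]
Gen 7 (s4): strand 5 crosses over strand 3. Perm now: [1 2 4 3 5]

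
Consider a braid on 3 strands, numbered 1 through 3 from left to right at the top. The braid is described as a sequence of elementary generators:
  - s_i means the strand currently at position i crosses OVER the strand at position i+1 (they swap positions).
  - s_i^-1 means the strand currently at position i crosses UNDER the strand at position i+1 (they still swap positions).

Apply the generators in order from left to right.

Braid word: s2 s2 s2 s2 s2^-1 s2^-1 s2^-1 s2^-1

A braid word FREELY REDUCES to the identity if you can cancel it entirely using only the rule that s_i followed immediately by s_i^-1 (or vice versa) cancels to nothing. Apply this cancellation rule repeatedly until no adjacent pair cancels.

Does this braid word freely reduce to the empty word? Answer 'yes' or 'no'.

Gen 1 (s2): push. Stack: [s2]
Gen 2 (s2): push. Stack: [s2 s2]
Gen 3 (s2): push. Stack: [s2 s2 s2]
Gen 4 (s2): push. Stack: [s2 s2 s2 s2]
Gen 5 (s2^-1): cancels prior s2. Stack: [s2 s2 s2]
Gen 6 (s2^-1): cancels prior s2. Stack: [s2 s2]
Gen 7 (s2^-1): cancels prior s2. Stack: [s2]
Gen 8 (s2^-1): cancels prior s2. Stack: []
Reduced word: (empty)

Answer: yes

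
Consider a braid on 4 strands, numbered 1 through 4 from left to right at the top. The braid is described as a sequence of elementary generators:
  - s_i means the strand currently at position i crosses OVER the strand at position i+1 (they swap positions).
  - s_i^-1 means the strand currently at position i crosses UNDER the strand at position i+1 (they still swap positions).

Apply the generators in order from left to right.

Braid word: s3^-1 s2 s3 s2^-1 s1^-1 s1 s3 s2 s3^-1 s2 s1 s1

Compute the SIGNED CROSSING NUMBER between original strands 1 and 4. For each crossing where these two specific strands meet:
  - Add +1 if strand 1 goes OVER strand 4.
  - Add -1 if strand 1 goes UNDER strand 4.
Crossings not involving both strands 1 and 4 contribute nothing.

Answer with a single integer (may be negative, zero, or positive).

Gen 1: crossing 3x4. Both 1&4? no. Sum: 0
Gen 2: crossing 2x4. Both 1&4? no. Sum: 0
Gen 3: crossing 2x3. Both 1&4? no. Sum: 0
Gen 4: crossing 4x3. Both 1&4? no. Sum: 0
Gen 5: crossing 1x3. Both 1&4? no. Sum: 0
Gen 6: crossing 3x1. Both 1&4? no. Sum: 0
Gen 7: crossing 4x2. Both 1&4? no. Sum: 0
Gen 8: crossing 3x2. Both 1&4? no. Sum: 0
Gen 9: crossing 3x4. Both 1&4? no. Sum: 0
Gen 10: crossing 2x4. Both 1&4? no. Sum: 0
Gen 11: 1 over 4. Both 1&4? yes. Contrib: +1. Sum: 1
Gen 12: 4 over 1. Both 1&4? yes. Contrib: -1. Sum: 0

Answer: 0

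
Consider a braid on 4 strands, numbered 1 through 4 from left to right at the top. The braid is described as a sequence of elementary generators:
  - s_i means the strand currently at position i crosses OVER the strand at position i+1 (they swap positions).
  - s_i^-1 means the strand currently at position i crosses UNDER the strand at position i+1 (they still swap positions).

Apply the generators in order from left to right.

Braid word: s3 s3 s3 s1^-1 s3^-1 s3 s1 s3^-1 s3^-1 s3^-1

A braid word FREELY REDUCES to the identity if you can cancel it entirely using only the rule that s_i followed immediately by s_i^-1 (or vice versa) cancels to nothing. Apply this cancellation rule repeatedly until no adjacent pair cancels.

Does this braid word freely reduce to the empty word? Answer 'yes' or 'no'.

Answer: yes

Derivation:
Gen 1 (s3): push. Stack: [s3]
Gen 2 (s3): push. Stack: [s3 s3]
Gen 3 (s3): push. Stack: [s3 s3 s3]
Gen 4 (s1^-1): push. Stack: [s3 s3 s3 s1^-1]
Gen 5 (s3^-1): push. Stack: [s3 s3 s3 s1^-1 s3^-1]
Gen 6 (s3): cancels prior s3^-1. Stack: [s3 s3 s3 s1^-1]
Gen 7 (s1): cancels prior s1^-1. Stack: [s3 s3 s3]
Gen 8 (s3^-1): cancels prior s3. Stack: [s3 s3]
Gen 9 (s3^-1): cancels prior s3. Stack: [s3]
Gen 10 (s3^-1): cancels prior s3. Stack: []
Reduced word: (empty)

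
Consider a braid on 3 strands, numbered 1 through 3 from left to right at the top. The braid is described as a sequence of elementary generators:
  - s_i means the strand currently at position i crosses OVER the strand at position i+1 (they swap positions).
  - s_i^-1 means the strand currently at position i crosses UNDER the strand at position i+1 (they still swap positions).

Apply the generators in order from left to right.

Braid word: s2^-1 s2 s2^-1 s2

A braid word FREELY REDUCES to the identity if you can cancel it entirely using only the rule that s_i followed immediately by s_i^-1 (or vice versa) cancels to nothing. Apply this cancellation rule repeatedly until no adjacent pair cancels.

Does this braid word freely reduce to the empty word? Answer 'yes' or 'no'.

Answer: yes

Derivation:
Gen 1 (s2^-1): push. Stack: [s2^-1]
Gen 2 (s2): cancels prior s2^-1. Stack: []
Gen 3 (s2^-1): push. Stack: [s2^-1]
Gen 4 (s2): cancels prior s2^-1. Stack: []
Reduced word: (empty)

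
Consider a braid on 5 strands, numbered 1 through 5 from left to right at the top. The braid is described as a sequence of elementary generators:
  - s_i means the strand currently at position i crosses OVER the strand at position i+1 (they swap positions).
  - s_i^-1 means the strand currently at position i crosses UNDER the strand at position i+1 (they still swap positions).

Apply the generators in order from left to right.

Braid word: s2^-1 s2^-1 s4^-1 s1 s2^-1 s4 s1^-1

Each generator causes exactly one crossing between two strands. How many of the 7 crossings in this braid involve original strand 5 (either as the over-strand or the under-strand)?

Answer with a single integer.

Gen 1: crossing 2x3. Involves strand 5? no. Count so far: 0
Gen 2: crossing 3x2. Involves strand 5? no. Count so far: 0
Gen 3: crossing 4x5. Involves strand 5? yes. Count so far: 1
Gen 4: crossing 1x2. Involves strand 5? no. Count so far: 1
Gen 5: crossing 1x3. Involves strand 5? no. Count so far: 1
Gen 6: crossing 5x4. Involves strand 5? yes. Count so far: 2
Gen 7: crossing 2x3. Involves strand 5? no. Count so far: 2

Answer: 2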